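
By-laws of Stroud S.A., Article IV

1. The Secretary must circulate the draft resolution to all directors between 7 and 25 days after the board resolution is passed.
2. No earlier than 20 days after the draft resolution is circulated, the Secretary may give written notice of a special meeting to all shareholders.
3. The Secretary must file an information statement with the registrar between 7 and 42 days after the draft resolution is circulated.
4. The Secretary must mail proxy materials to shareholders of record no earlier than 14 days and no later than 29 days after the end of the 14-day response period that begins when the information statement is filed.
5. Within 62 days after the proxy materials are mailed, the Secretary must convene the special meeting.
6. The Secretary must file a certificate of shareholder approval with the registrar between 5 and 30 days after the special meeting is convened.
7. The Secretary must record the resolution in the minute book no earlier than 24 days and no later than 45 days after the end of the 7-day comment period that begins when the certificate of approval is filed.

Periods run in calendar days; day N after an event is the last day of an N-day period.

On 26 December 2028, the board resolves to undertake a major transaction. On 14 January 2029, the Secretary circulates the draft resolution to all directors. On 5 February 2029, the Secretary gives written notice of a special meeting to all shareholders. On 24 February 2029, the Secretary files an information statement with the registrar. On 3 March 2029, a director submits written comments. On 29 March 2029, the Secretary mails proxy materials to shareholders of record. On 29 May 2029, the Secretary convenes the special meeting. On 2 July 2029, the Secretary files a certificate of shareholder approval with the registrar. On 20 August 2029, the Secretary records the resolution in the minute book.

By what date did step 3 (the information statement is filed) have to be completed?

25 February 2029

Step 3 runs from 14 January 2029, when the draft resolution is circulated. The window is 7–42 days after 14 January 2029; it closes on 25 February 2029.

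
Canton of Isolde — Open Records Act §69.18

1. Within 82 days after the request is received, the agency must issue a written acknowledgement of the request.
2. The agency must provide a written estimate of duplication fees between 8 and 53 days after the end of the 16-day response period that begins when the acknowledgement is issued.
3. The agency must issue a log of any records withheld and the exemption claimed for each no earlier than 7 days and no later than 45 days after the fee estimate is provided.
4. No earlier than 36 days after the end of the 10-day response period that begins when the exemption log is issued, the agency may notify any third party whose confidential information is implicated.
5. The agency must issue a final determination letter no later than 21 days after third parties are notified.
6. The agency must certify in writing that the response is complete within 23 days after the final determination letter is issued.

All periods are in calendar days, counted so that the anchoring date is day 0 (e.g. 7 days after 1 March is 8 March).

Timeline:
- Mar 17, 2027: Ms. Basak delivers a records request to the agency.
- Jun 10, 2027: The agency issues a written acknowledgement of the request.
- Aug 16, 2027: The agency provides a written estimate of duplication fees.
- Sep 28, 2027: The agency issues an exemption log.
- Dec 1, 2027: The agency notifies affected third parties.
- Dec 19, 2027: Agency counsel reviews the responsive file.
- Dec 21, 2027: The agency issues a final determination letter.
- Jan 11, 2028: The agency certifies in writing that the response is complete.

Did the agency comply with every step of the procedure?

No

Step 1: 82 days after Mar 17, 2027 (when the request is received) is Jun 7, 2027; Jun 10, 2027 misses that deadline by 3 days.
Later steps need not be reached.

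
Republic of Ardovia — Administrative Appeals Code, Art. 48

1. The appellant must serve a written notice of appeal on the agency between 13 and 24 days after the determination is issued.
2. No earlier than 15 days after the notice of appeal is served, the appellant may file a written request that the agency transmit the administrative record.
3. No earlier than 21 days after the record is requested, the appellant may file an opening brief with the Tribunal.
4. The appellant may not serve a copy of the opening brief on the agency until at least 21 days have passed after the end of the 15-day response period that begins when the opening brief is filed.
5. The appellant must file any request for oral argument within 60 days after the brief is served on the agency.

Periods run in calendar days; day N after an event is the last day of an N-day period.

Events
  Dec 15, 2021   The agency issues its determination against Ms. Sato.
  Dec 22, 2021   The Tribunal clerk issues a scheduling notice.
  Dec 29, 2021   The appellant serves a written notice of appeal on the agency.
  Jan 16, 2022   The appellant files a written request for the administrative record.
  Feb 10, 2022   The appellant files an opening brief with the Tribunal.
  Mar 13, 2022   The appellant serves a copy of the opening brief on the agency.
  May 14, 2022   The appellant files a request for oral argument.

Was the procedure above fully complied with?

Step 1 — 13 and 24 days from Dec 15, 2021 (when the determination is issued) are Dec 28, 2021 and Jan 8, 2022 respectively; done Dec 29, 2021, which is between those dates.
Step 2 — must wait 15 days from Dec 29, 2021 (when the notice of appeal is served), so not before Jan 13, 2022; done Jan 16, 2022, after the minimum wait.
Step 3 — must wait 21 days from Jan 16, 2022 (when the record is requested), so not before Feb 6, 2022; Feb 10, 2022 is on or after that date.
Step 4 — must wait 21 days from Feb 25, 2022 (end of the 15-day response period, which began when the opening brief is filed on Feb 10, 2022), so not before Mar 18, 2022; Mar 13, 2022 is 5 days before the earliest permitted date.
That is the first point of non-compliance.

No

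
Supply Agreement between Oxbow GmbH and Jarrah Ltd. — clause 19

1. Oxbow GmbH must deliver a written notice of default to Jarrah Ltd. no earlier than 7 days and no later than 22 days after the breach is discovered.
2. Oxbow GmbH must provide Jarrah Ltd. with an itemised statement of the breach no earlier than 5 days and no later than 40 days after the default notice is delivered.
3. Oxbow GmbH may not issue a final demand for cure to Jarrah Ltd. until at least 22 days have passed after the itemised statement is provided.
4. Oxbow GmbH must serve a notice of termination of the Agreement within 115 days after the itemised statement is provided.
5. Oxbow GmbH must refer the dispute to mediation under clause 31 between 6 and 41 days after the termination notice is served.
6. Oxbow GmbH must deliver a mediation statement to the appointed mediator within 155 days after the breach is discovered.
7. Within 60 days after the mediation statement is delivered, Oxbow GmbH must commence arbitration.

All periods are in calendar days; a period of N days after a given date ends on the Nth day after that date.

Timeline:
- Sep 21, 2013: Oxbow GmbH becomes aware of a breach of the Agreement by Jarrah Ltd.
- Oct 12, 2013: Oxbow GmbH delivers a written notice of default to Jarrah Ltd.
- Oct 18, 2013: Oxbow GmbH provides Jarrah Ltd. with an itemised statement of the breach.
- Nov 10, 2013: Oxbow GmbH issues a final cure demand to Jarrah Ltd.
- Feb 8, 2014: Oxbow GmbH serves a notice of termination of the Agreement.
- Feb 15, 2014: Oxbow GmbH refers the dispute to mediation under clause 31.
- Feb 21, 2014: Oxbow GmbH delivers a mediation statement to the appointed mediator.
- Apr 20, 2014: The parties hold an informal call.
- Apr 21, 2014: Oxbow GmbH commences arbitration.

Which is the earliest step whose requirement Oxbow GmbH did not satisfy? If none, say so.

None — every step was satisfied

(1) the permitted window runs from Sep 21, 2013 + 7 = Sep 28, 2013 to Sep 21, 2013 + 22 = Oct 13, 2013; done Oct 12, 2013, which is between those dates.
(2) the permitted window runs from Oct 12, 2013 + 5 = Oct 17, 2013 to Oct 12, 2013 + 40 = Nov 21, 2013; done Oct 18, 2013 — within the window.
(3) permitted from Oct 18, 2013 + 22 days = Nov 9, 2013 onward; done Nov 10, 2013 — permitted.
(4) due by Oct 18, 2013 + 115 days = Feb 10, 2014; Feb 8, 2014 is within that limit.
(5) the permitted window runs from Feb 8, 2014 + 6 = Feb 14, 2014 to Feb 8, 2014 + 41 = Mar 21, 2014; Feb 15, 2014 falls inside that range.
(6) due by Sep 21, 2013 + 155 days = Feb 23, 2014; done Feb 21, 2014 — timely.
(7) due by Feb 21, 2014 + 60 days = Apr 22, 2014; Apr 21, 2014 is within that limit.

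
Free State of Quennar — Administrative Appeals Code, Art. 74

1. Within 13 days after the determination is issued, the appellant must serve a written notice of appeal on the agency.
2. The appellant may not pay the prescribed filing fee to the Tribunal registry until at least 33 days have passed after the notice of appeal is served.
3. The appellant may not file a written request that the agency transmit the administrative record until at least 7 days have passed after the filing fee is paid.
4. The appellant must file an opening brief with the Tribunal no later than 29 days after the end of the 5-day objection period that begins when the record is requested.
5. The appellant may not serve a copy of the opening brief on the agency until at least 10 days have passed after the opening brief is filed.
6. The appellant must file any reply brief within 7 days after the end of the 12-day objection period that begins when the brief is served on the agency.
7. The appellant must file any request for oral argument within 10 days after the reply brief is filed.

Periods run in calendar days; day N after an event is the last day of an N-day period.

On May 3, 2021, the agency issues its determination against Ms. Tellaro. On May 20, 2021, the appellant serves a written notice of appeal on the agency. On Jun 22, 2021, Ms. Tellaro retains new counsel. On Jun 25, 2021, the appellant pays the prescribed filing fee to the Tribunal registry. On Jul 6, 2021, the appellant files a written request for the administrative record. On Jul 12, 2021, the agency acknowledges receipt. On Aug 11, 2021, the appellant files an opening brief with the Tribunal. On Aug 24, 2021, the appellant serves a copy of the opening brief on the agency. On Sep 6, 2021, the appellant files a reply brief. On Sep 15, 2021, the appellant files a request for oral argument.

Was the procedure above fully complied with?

(1) due by May 3, 2021 + 13 days = May 16, 2021; not done until May 20, 2021, 4 days after the deadline.
Later steps need not be reached.

No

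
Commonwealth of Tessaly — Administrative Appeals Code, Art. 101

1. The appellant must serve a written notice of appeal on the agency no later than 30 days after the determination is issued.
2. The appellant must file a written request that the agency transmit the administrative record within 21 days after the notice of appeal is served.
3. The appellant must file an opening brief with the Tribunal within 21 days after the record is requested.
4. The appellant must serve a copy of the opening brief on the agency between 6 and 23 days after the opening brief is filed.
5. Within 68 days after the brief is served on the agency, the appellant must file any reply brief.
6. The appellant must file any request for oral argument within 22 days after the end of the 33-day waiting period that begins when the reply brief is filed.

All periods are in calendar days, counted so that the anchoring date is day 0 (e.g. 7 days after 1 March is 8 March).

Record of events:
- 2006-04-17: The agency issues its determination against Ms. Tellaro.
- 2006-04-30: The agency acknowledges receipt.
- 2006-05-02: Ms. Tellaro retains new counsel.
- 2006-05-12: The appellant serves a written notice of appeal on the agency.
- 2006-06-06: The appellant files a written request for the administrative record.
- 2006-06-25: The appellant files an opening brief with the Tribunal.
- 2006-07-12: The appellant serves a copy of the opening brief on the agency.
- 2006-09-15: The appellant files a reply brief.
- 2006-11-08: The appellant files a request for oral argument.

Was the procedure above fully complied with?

Step 1 — counting 30 days from 2006-04-17 (when the determination is issued) gives a deadline of 2006-05-17; completed 2006-05-12, before the deadline.
Step 2 — counting 21 days from 2006-05-12 (when the notice of appeal is served) gives a deadline of 2006-06-02; not done until 2006-06-06, 4 days after the deadline.
That is the first point of non-compliance.

No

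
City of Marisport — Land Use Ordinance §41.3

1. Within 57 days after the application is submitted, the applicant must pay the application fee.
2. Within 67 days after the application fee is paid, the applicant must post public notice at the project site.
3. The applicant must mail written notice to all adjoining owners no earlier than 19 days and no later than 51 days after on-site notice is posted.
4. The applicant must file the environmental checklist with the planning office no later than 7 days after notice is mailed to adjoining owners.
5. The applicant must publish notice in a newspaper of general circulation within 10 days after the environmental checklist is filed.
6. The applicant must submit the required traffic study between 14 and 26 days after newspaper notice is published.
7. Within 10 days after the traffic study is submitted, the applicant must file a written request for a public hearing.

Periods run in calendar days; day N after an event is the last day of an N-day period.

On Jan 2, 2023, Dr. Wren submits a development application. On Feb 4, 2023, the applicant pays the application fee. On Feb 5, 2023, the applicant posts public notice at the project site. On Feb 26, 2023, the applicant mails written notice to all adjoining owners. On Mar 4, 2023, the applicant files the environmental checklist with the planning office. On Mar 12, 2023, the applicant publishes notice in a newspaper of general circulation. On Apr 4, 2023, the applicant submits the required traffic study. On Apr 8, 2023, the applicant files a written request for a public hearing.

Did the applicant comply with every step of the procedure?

(1) due by Jan 2, 2023 + 57 days = Feb 28, 2023; Feb 4, 2023 is within that limit.
(2) due by Feb 4, 2023 + 67 days = Apr 12, 2023; completed Feb 5, 2023, before the deadline.
(3) the permitted window runs from Feb 5, 2023 + 19 = Feb 24, 2023 to Feb 5, 2023 + 51 = Mar 28, 2023; Feb 26, 2023 falls inside that range.
(4) due by Feb 26, 2023 + 7 days = Mar 5, 2023; completed Mar 4, 2023, before the deadline.
(5) due by Mar 4, 2023 + 10 days = Mar 14, 2023; done Mar 12, 2023 — timely.
(6) the permitted window runs from Mar 12, 2023 + 14 = Mar 26, 2023 to Mar 12, 2023 + 26 = Apr 7, 2023; done Apr 4, 2023, which is between those dates.
(7) due by Apr 4, 2023 + 10 days = Apr 14, 2023; Apr 8, 2023 is within that limit.

Yes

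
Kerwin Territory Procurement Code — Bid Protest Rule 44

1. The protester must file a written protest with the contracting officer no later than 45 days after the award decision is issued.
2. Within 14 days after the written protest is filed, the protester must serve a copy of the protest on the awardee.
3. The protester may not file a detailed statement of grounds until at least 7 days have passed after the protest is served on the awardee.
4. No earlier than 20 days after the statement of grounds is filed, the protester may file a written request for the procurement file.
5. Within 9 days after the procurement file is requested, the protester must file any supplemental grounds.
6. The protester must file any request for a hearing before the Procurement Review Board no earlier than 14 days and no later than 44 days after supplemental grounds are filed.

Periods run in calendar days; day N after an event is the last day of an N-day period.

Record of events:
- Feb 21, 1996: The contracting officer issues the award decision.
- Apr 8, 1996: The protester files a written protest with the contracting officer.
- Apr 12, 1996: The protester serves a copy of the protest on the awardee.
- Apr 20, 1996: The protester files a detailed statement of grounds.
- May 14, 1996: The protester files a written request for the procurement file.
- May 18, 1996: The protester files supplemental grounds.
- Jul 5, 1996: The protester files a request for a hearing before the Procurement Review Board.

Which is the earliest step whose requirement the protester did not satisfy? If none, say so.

Step 1

Step 1: 45 days after Feb 21, 1996 (when the award decision is issued) is Apr 6, 1996; Apr 8, 1996 misses that deadline by 2 days.
No need to go further; step 1 was not satisfied.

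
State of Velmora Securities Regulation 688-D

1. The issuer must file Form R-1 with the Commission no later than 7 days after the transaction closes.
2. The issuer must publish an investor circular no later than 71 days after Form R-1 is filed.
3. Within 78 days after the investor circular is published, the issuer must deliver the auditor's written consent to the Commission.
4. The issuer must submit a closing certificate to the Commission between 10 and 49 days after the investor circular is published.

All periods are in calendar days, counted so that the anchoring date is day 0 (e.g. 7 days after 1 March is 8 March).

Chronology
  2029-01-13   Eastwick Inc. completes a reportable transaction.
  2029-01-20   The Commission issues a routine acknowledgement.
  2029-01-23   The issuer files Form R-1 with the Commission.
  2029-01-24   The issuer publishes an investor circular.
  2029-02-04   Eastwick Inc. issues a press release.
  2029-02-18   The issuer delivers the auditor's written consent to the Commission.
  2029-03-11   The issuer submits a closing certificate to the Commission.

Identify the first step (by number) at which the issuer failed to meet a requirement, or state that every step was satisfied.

Step 1

(1) due by 2029-01-13 + 7 days = 2029-01-20; 2029-01-23 misses that deadline by 3 days.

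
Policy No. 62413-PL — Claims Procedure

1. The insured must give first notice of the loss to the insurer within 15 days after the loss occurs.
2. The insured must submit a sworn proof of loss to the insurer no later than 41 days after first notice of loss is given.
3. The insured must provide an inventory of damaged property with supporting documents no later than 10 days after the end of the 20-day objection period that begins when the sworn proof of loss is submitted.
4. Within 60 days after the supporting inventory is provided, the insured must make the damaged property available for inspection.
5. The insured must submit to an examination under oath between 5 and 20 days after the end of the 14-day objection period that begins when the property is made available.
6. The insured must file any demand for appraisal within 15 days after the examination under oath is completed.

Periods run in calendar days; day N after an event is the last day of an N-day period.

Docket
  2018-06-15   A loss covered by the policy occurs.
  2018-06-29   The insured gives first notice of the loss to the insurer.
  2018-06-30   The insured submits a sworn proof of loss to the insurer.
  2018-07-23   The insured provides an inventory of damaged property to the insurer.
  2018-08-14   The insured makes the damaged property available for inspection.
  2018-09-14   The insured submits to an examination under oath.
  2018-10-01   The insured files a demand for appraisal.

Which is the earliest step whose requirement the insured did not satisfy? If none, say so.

Step 6

Step 1 — counting 15 days from 2018-06-15 (when the loss occurs) gives a deadline of 2018-06-30; done 2018-06-29 — timely.
Step 2 — counting 41 days from 2018-06-29 (when first notice of loss is given) gives a deadline of 2018-08-09; 2018-06-30 is within that limit.
Step 3 — counting 10 days from 2018-07-20 (end of the 20-day objection period, which began when the sworn proof of loss is submitted on 2018-06-30) gives a deadline of 2018-07-30; done 2018-07-23 — timely.
Step 4 — counting 60 days from 2018-07-23 (when the supporting inventory is provided) gives a deadline of 2018-09-21; done 2018-08-14 — timely.
Step 5 — 5 and 20 days from 2018-08-28 (end of the 14-day objection period, which began when the property is made available on 2018-08-14) are 2018-09-02 and 2018-09-17 respectively; done 2018-09-14, which is between those dates.
Step 6 — counting 15 days from 2018-09-14 (when the examination under oath is completed) gives a deadline of 2018-09-29; 2018-10-01 misses that deadline by 2 days.
That is the first point of non-compliance.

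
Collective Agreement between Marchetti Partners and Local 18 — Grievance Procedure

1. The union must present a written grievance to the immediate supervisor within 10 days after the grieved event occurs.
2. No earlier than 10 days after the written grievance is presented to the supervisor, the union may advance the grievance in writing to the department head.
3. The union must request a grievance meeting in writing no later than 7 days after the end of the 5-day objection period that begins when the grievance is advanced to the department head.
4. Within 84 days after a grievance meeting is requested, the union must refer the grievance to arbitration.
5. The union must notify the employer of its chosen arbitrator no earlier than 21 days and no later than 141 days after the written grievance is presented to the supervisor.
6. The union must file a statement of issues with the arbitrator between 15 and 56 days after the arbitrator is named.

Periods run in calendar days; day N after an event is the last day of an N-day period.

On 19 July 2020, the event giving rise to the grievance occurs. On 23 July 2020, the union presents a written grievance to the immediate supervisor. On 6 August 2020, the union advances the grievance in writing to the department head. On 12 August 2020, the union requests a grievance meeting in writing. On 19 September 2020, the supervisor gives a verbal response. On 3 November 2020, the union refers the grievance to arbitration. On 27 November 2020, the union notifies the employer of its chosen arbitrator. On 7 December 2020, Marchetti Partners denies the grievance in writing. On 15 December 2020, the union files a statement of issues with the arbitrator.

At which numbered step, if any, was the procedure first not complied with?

Step 1 — counting 10 days from 19 July 2020 (when the grieved event occurs) gives a deadline of 29 July 2020; completed 23 July 2020, before the deadline.
Step 2 — must wait 10 days from 23 July 2020 (when the written grievance is presented to the supervisor), so not before 2 August 2020; done 6 August 2020 — permitted.
Step 3 — counting 7 days from 11 August 2020 (end of the 5-day objection period, which began when the grievance is advanced to the department head on 6 August 2020) gives a deadline of 18 August 2020; completed 12 August 2020, before the deadline.
Step 4 — counting 84 days from 12 August 2020 (when a grievance meeting is requested) gives a deadline of 4 November 2020; completed 3 November 2020, before the deadline.
Step 5 — 21 and 141 days from 23 July 2020 (when the written grievance is presented to the supervisor) are 13 August 2020 and 11 December 2020 respectively; done 27 November 2020 — within the window.
Step 6 — 15 and 56 days from 27 November 2020 (when the arbitrator is named) are 12 December 2020 and 22 January 2021 respectively; done 15 December 2020 — within the window.

None — every step was satisfied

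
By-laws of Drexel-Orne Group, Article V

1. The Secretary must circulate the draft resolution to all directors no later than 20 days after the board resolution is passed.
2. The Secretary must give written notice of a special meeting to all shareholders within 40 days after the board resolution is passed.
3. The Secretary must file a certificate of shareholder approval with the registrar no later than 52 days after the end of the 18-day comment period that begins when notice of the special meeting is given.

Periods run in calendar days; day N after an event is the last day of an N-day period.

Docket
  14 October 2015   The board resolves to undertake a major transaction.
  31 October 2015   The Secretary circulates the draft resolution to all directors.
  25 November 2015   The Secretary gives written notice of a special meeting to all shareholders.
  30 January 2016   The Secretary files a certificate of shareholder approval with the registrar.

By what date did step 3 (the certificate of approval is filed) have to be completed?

3 February 2016

Notice of the special meeting is given on 25 November 2015; the 18-day comment period therefore ends 13 December 2015, and step 3 runs from that date. 52 days after 13 December 2015 is 3 February 2016.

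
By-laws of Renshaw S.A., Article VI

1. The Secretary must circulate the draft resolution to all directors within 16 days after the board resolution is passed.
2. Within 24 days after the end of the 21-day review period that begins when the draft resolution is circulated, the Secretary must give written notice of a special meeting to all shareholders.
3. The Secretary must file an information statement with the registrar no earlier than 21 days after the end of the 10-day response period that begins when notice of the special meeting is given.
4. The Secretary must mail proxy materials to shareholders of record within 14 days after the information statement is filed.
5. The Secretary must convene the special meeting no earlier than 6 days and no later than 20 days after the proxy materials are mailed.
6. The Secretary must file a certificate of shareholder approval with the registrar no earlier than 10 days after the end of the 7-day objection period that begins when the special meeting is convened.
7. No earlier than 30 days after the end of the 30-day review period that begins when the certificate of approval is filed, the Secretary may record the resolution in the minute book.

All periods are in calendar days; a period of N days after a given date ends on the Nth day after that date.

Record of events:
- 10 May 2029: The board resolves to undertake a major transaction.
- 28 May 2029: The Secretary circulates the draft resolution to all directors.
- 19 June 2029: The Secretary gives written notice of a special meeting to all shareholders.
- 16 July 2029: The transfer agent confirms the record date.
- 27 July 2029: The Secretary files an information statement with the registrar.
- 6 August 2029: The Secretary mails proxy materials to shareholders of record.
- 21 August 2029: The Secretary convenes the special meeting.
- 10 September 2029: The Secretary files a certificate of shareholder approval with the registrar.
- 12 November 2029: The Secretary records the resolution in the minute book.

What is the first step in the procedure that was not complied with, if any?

Step 1

Step 1 — counting 16 days from 10 May 2029 (when the board resolution is passed) gives a deadline of 26 May 2029; done 28 May 2029 — 2 days late.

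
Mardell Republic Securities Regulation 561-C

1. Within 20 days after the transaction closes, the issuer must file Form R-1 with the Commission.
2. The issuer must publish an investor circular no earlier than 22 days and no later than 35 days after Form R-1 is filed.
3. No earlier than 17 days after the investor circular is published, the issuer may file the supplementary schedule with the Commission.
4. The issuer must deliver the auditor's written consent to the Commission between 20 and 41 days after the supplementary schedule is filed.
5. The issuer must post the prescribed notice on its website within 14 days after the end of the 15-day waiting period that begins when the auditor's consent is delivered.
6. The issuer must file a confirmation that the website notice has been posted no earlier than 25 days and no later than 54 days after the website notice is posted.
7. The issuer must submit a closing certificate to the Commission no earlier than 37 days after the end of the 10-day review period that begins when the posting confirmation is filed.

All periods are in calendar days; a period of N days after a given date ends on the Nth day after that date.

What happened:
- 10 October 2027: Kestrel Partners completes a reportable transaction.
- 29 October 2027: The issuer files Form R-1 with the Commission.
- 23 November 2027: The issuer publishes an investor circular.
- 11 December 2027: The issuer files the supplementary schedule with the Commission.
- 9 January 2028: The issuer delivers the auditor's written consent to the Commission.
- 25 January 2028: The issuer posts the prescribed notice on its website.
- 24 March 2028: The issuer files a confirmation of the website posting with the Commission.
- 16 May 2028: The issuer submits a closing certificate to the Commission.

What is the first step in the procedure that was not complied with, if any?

(1) due by 10 October 2027 + 20 days = 30 October 2027; 29 October 2027 is within that limit.
(2) the permitted window runs from 29 October 2027 + 22 = 20 November 2027 to 29 October 2027 + 35 = 3 December 2027; done 23 November 2027 — within the window.
(3) permitted from 23 November 2027 + 17 days = 10 December 2027 onward; 11 December 2027 is on or after that date.
(4) the permitted window runs from 11 December 2027 + 20 = 31 December 2027 to 11 December 2027 + 41 = 21 January 2028; 9 January 2028 falls inside that range.
(5) due by 24 January 2028 + 14 days = 7 February 2028; 25 January 2028 is within that limit.
(6) the permitted window runs from 25 January 2028 + 25 = 19 February 2028 to 25 January 2028 + 54 = 19 March 2028; 24 March 2028 is 5 days past the end of the window.

Step 6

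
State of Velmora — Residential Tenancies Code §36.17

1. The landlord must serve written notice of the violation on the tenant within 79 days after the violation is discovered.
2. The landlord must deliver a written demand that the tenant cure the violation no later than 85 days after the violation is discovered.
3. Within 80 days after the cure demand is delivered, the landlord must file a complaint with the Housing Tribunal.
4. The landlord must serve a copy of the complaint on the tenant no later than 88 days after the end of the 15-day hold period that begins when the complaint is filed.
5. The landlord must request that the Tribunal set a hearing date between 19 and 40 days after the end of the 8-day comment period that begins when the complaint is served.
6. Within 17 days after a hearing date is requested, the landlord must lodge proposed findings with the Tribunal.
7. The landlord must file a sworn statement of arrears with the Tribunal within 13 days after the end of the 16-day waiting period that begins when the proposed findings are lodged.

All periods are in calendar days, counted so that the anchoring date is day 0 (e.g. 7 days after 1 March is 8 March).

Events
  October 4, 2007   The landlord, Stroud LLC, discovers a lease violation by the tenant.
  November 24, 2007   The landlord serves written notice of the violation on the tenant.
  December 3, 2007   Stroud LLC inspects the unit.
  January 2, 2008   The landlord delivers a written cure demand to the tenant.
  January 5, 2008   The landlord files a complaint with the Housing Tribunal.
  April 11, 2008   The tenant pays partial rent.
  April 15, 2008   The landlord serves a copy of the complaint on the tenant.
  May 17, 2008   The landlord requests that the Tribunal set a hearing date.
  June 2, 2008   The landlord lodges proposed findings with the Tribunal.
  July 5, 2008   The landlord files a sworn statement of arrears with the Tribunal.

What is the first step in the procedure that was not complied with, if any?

Step 2

(1) due by October 4, 2007 + 79 days = December 22, 2007; November 24, 2007 is within that limit.
(2) due by October 4, 2007 + 85 days = December 28, 2007; not done until January 2, 2008, 5 days after the deadline.
Later steps need not be reached.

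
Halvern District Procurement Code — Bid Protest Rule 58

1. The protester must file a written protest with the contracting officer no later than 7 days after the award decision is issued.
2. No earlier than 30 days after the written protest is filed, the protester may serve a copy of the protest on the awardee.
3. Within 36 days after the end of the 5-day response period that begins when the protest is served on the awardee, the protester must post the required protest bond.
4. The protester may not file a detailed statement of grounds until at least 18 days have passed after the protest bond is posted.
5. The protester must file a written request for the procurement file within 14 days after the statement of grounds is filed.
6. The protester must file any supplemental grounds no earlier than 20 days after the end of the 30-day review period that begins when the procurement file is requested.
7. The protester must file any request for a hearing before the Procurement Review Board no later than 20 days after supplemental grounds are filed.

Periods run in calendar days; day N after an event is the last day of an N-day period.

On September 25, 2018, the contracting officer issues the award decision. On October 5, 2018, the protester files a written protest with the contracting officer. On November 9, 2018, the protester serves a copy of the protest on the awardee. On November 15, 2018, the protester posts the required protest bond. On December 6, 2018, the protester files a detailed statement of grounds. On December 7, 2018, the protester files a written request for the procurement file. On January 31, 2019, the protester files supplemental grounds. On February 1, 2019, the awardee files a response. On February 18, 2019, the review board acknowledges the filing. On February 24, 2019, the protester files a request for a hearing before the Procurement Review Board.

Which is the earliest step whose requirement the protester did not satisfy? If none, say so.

(1) due by September 25, 2018 + 7 days = October 2, 2018; October 5, 2018 misses that deadline by 3 days.
Later steps need not be reached.

Step 1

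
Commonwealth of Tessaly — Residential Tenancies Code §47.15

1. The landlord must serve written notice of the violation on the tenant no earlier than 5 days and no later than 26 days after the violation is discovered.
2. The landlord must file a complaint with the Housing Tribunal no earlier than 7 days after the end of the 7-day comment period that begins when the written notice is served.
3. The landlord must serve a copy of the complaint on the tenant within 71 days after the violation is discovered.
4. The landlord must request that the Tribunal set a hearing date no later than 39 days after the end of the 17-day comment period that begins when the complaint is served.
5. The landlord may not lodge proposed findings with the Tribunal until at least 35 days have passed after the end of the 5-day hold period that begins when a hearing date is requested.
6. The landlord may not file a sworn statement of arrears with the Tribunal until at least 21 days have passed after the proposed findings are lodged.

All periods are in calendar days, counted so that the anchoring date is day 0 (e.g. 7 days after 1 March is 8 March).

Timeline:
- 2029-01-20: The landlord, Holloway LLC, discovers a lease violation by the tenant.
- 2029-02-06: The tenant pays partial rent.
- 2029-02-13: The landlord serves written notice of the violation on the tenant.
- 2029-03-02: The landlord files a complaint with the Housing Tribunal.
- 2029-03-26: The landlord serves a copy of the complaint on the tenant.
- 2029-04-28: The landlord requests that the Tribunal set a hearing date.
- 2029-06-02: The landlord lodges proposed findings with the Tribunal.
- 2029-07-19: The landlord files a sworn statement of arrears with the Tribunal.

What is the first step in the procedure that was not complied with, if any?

Step 5

(1) the permitted window runs from 2029-01-20 + 5 = 2029-01-25 to 2029-01-20 + 26 = 2029-02-15; done 2029-02-13 — within the window.
(2) permitted from 2029-02-20 + 7 days = 2029-02-27 onward; done 2029-03-02, after the minimum wait.
(3) due by 2029-01-20 + 71 days = 2029-04-01; 2029-03-26 is within that limit.
(4) due by 2029-04-12 + 39 days = 2029-05-21; completed 2029-04-28, before the deadline.
(5) permitted from 2029-05-03 + 35 days = 2029-06-07 onward; 2029-06-02 is 5 days before the earliest permitted date.
No need to go further; step 5 was not satisfied.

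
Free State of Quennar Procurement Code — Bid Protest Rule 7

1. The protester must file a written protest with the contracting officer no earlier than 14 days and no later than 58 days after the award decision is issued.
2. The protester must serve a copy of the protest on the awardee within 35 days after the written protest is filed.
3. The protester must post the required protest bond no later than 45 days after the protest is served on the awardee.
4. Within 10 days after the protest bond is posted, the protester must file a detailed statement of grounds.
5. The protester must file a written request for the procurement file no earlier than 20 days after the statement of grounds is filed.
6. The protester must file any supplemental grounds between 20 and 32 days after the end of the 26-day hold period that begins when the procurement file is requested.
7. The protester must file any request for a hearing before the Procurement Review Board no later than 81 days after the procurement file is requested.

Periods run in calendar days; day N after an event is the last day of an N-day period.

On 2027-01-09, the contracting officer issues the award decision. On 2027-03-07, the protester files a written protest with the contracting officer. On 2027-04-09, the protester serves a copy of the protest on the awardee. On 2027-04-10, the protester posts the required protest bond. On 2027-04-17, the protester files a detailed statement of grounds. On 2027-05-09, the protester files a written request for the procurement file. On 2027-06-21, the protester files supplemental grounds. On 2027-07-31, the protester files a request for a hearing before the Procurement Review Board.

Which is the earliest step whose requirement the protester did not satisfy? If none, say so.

(1) the permitted window runs from 2027-01-09 + 14 = 2027-01-23 to 2027-01-09 + 58 = 2027-03-08; 2027-03-07 falls inside that range.
(2) due by 2027-03-07 + 35 days = 2027-04-11; done 2027-04-09 — timely.
(3) due by 2027-04-09 + 45 days = 2027-05-24; done 2027-04-10 — timely.
(4) due by 2027-04-10 + 10 days = 2027-04-20; completed 2027-04-17, before the deadline.
(5) permitted from 2027-04-17 + 20 days = 2027-05-07 onward; 2027-05-09 is on or after that date.
(6) the permitted window runs from 2027-06-04 + 20 = 2027-06-24 to 2027-06-04 + 32 = 2027-07-06; 2027-06-21 is 3 days too early.
The analysis stops there.

Step 6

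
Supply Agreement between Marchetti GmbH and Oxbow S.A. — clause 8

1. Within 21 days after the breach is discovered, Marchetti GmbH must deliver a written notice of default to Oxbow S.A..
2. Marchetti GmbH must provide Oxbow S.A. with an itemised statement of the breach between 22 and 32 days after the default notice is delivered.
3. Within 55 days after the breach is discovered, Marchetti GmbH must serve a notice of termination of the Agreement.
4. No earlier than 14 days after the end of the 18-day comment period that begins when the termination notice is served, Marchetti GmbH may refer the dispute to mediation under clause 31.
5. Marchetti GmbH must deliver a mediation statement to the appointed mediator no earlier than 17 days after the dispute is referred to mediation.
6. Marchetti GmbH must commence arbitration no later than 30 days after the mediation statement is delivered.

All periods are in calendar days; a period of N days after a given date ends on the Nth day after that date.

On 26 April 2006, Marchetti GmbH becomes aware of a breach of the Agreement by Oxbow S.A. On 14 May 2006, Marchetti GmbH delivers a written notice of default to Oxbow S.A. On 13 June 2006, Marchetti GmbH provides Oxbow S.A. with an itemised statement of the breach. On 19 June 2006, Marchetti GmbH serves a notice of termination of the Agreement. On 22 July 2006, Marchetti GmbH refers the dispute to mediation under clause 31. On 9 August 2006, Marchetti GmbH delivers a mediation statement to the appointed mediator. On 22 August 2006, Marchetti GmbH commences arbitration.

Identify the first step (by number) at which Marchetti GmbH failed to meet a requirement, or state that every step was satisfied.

None — every step was satisfied

Step 1 — counting 21 days from 26 April 2006 (when the breach is discovered) gives a deadline of 17 May 2006; 14 May 2006 is within that limit.
Step 2 — 22 and 32 days from 14 May 2006 (when the default notice is delivered) are 5 June 2006 and 15 June 2006 respectively; done 13 June 2006 — within the window.
Step 3 — counting 55 days from 26 April 2006 (when the breach is discovered) gives a deadline of 20 June 2006; completed 19 June 2006, before the deadline.
Step 4 — must wait 14 days from 7 July 2006 (end of the 18-day comment period, which began when the termination notice is served on 19 June 2006), so not before 21 July 2006; done 22 July 2006, after the minimum wait.
Step 5 — must wait 17 days from 22 July 2006 (when the dispute is referred to mediation), so not before 8 August 2006; done 9 August 2006, after the minimum wait.
Step 6 — counting 30 days from 9 August 2006 (when the mediation statement is delivered) gives a deadline of 8 September 2006; 22 August 2006 is within that limit.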